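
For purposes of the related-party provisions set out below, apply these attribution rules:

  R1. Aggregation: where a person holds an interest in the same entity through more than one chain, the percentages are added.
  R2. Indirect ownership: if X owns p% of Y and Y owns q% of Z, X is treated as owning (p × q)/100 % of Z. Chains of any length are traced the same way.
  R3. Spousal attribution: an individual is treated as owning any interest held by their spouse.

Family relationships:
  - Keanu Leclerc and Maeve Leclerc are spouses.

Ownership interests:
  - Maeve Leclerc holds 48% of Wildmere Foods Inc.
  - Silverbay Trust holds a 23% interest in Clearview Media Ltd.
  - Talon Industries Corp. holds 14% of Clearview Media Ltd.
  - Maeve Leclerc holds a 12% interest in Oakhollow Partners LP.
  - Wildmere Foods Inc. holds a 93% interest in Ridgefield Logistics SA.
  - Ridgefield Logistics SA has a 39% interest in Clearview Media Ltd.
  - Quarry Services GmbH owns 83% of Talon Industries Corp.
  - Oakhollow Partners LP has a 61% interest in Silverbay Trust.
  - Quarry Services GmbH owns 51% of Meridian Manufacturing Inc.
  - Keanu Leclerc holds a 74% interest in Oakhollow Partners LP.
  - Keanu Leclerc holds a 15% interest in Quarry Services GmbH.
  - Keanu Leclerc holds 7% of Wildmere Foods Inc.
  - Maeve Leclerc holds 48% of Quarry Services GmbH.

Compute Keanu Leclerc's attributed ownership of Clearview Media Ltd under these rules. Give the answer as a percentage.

39.3349%

By spousal attribution (R3), Keanu Leclerc is treated as also owning Maeve Leclerc's interest in Oakhollow Partners LP, giving 74% + 12% = 86%.
By spousal attribution (R3), Keanu Leclerc is treated as also owning Maeve Leclerc's interest in Wildmere Foods Inc, giving 7% + 48% = 55%.
By spousal attribution (R3), Keanu Leclerc is treated as also owning Maeve Leclerc's interest in Quarry Services GmbH, giving 15% + 48% = 63%.
Chain via Oakhollow Partners LP → Silverbay Trust (R2): 86% × 61% × 23% = 12.0658% of Clearview Media Ltd.
Chain via Wildmere Foods Inc. → Ridgefield Logistics SA (R2): 55% × 93% × 39% = 19.9485% of Clearview Media Ltd.
Chain via Quarry Services GmbH → Talon Industries Corp. (R2): 63% × 83% × 14% = 7.3206% of Clearview Media Ltd.
Aggregating (R1): 12.0658% + 19.9485% + 7.3206% = 39.3349%.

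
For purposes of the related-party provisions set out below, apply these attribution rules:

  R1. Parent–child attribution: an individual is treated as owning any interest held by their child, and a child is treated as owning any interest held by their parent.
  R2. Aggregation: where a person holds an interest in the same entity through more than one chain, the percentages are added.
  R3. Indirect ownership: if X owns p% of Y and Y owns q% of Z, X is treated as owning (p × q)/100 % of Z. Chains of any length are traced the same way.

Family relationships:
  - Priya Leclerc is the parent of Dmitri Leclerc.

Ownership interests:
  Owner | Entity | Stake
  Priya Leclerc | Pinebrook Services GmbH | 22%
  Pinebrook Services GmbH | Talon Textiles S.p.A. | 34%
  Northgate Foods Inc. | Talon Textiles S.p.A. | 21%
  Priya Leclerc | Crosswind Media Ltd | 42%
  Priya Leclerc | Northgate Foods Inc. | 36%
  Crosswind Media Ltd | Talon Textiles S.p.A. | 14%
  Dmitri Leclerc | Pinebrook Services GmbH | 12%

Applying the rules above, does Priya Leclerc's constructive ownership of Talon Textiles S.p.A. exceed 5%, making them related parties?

By parent–child attribution (R1), Priya Leclerc is treated as also owning Dmitri Leclerc's interest in Pinebrook Services GmbH, giving 22% + 12% = 34%.
Chain via Crosswind Media Ltd (R3): 42% × 14% = 5.88% of Talon Textiles S.p.A.
Chain via Northgate Foods Inc. (R3): 36% × 21% = 7.56% of Talon Textiles S.p.A.
Chain via Pinebrook Services GmbH (R3): 34% × 34% = 11.56% of Talon Textiles S.p.A.
Aggregating (R2): 5.88% + 7.56% + 11.56% = 25%.
25% exceeds the 5% threshold, so Priya is a related party to Talon Textiles S.p.A.

Yes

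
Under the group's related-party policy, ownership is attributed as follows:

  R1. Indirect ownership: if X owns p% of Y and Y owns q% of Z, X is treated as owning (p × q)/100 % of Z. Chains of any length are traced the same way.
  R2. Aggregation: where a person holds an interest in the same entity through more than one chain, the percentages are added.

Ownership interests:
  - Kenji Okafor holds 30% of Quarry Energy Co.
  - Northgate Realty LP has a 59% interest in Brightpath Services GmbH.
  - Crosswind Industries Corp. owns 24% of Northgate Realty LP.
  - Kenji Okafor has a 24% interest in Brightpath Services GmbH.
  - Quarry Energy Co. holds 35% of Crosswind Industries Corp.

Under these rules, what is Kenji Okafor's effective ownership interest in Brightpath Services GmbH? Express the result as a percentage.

25.4868%

Chain via Quarry Energy Co. → Crosswind Industries Corp. → Northgate Realty LP (R1): 30% × 35% × 24% × 59% = 1.4868% of Brightpath Services GmbH.
Direct interest in Brightpath Services GmbH: 24%.
Aggregating (R2): 1.4868% + 24% = 25.4868%.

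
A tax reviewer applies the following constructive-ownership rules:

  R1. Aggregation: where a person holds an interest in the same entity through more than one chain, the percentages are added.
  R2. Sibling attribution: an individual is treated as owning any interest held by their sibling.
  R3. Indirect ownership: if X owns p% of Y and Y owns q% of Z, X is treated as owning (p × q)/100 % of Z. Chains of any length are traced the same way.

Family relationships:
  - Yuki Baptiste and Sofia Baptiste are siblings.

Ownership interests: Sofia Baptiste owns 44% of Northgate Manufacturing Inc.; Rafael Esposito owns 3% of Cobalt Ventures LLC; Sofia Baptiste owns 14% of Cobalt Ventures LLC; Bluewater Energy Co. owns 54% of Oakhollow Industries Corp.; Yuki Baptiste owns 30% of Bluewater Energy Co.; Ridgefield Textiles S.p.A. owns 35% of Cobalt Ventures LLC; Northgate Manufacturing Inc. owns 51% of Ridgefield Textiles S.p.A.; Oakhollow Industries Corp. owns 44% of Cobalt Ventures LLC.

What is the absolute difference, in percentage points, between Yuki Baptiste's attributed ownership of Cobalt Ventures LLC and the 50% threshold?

By sibling attribution (R2), Yuki Baptiste is treated as owning Sofia Baptiste's 44% interest in Northgate Manufacturing Inc.
By sibling attribution (R2), Yuki Baptiste is treated as owning Sofia Baptiste's 14% interest in Cobalt Ventures LLC.
Chain via Bluewater Energy Co. → Oakhollow Industries Corp. (R3): 30% × 54% × 44% = 7.128% of Cobalt Ventures LLC.
Chain via Northgate Manufacturing Inc. → Ridgefield Textiles S.p.A. (R3): 44% × 51% × 35% = 7.854% of Cobalt Ventures LLC.
Direct interest in Cobalt Ventures LLC: 14%.
Aggregating (R1): 7.128% + 7.854% + 14% = 28.982%.
28.982% falls short of the 50% threshold by 21.018 percentage points.

21.018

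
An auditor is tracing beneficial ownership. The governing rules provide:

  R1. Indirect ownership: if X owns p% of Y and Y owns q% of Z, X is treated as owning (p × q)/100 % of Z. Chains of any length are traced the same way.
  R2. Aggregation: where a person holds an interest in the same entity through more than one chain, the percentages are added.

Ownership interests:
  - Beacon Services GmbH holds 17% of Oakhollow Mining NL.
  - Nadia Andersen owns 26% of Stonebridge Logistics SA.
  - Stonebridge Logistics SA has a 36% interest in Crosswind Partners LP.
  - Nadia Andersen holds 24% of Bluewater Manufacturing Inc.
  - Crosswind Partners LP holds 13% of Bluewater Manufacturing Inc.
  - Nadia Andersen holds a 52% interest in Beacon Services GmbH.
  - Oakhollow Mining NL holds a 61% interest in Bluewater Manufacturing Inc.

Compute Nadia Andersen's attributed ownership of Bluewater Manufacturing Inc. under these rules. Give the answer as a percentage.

30.6092%

Chain via Stonebridge Logistics SA → Crosswind Partners LP (R1): 26% × 36% × 13% = 1.2168% of Bluewater Manufacturing Inc.
Chain via Beacon Services GmbH → Oakhollow Mining NL (R1): 52% × 17% × 61% = 5.3924% of Bluewater Manufacturing Inc.
Direct interest in Bluewater Manufacturing Inc: 24%.
Aggregating (R2): 1.2168% + 5.3924% + 24% = 30.6092%.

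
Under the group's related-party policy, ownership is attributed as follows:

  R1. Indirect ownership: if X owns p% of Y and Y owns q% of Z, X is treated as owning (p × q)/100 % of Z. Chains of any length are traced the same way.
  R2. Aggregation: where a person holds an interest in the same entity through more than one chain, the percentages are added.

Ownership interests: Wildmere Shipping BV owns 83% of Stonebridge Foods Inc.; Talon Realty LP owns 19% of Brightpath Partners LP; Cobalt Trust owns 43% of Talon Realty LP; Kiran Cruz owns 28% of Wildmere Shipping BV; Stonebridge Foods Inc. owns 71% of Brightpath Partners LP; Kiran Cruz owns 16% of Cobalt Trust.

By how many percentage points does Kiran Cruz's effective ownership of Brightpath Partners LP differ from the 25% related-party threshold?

7.1924

Chain via Cobalt Trust → Talon Realty LP (R1): 16% × 43% × 19% = 1.3072% of Brightpath Partners LP.
Chain via Wildmere Shipping BV → Stonebridge Foods Inc. (R1): 28% × 83% × 71% = 16.5004% of Brightpath Partners LP.
Aggregating (R2): 1.3072% + 16.5004% = 17.8076%.
17.8076% falls short of the 25% threshold by 7.1924 percentage points.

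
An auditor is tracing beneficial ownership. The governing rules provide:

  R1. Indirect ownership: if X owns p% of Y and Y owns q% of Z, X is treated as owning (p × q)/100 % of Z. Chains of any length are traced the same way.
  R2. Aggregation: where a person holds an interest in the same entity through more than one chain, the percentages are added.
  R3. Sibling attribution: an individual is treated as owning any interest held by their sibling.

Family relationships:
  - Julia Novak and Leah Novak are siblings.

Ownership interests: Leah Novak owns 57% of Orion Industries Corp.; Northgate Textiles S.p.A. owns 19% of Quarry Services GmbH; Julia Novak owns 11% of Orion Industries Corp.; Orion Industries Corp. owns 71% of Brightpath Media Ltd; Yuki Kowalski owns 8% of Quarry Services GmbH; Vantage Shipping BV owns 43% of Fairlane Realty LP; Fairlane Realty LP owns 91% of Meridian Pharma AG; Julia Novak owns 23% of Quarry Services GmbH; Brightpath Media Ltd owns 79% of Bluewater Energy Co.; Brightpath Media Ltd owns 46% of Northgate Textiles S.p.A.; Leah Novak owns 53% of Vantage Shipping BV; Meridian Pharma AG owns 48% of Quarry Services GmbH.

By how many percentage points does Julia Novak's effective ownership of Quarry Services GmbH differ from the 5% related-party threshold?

By sibling attribution (R3), Julia Novak is treated as also owning Leah Novak's interest in Orion Industries Corp, giving 11% + 57% = 68%.
By sibling attribution (R3), Julia Novak is treated as owning Leah Novak's 53% interest in Vantage Shipping BV.
Chain via Orion Industries Corp. → Brightpath Media Ltd → Northgate Textiles S.p.A. (R1): 68% × 71% × 46% × 19% = 4.219672% of Quarry Services GmbH.
Direct interest in Quarry Services GmbH: 23%.
Chain via Vantage Shipping BV → Fairlane Realty LP → Meridian Pharma AG (R1): 53% × 43% × 91% × 48% = 9.954672% of Quarry Services GmbH.
Aggregating (R2): 4.219672% + 23% + 9.954672% = 37.174344%.
37.174344% exceeds the 5% threshold by 32.174344 percentage points.

32.174344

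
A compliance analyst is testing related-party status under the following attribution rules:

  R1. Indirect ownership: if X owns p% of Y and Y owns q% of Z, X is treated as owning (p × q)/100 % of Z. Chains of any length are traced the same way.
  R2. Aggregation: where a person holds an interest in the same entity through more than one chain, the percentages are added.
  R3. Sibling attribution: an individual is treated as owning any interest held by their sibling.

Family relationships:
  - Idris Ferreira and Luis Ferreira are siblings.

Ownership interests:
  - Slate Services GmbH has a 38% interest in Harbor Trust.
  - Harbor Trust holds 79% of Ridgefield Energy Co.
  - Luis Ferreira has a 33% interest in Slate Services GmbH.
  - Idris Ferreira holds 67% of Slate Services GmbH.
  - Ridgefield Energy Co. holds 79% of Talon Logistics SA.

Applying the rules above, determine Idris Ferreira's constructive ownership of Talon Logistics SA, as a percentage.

By sibling attribution (R3), Idris Ferreira is treated as also owning Luis Ferreira's interest in Slate Services GmbH, giving 67% + 33% = 100%.
Chain via Slate Services GmbH → Harbor Trust → Ridgefield Energy Co. (R1): 100% × 38% × 79% × 79% = 23.7158% of Talon Logistics SA.

23.7158%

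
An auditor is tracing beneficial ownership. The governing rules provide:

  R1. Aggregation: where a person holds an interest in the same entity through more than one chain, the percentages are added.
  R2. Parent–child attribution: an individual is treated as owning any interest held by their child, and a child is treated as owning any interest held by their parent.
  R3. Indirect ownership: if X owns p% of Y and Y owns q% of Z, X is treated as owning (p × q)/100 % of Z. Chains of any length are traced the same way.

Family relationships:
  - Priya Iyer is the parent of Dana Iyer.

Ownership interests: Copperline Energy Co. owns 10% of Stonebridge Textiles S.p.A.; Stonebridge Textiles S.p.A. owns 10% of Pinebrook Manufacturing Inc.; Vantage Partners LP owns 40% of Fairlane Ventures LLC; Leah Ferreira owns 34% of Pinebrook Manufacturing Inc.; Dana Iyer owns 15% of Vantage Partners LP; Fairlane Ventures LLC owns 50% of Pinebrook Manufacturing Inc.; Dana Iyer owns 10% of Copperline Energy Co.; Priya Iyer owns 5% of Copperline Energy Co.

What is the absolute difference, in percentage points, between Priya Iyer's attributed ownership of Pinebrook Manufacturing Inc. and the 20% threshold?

By parent–child attribution (R2), Priya Iyer is treated as also owning Dana Iyer's interest in Copperline Energy Co, giving 5% + 10% = 15%.
By parent–child attribution (R2), Priya Iyer is treated as owning Dana Iyer's 15% interest in Vantage Partners LP.
Chain via Copperline Energy Co. → Stonebridge Textiles S.p.A. (R3): 15% × 10% × 10% = 0.15% of Pinebrook Manufacturing Inc.
Chain via Vantage Partners LP → Fairlane Ventures LLC (R3): 15% × 40% × 50% = 3% of Pinebrook Manufacturing Inc.
Aggregating (R1): 0.15% + 3% = 3.15%.
3.15% falls short of the 20% threshold by 16.85 percentage points.

16.85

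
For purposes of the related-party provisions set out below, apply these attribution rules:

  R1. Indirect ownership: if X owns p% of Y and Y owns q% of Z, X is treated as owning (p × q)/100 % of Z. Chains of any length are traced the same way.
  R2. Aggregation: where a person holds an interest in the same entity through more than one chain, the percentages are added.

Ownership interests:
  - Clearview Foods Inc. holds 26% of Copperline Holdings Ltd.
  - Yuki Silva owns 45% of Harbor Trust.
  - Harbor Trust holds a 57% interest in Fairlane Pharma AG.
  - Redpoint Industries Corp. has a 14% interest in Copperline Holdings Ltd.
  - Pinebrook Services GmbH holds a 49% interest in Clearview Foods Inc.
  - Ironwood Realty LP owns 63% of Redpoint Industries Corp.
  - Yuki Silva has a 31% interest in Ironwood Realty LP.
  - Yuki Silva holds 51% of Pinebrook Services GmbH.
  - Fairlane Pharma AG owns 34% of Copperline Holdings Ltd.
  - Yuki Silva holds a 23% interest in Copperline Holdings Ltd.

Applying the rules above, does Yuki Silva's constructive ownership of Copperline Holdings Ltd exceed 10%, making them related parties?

Chain via Pinebrook Services GmbH → Clearview Foods Inc. (R1): 51% × 49% × 26% = 6.4974% of Copperline Holdings Ltd.
Chain via Ironwood Realty LP → Redpoint Industries Corp. (R1): 31% × 63% × 14% = 2.7342% of Copperline Holdings Ltd.
Chain via Harbor Trust → Fairlane Pharma AG (R1): 45% × 57% × 34% = 8.721% of Copperline Holdings Ltd.
Direct interest in Copperline Holdings Ltd: 23%.
Aggregating (R2): 6.4974% + 2.7342% + 8.721% + 23% = 40.9526%.
40.9526% exceeds the 10% threshold, so Yuki is a related party to Copperline Holdings Ltd.

Yes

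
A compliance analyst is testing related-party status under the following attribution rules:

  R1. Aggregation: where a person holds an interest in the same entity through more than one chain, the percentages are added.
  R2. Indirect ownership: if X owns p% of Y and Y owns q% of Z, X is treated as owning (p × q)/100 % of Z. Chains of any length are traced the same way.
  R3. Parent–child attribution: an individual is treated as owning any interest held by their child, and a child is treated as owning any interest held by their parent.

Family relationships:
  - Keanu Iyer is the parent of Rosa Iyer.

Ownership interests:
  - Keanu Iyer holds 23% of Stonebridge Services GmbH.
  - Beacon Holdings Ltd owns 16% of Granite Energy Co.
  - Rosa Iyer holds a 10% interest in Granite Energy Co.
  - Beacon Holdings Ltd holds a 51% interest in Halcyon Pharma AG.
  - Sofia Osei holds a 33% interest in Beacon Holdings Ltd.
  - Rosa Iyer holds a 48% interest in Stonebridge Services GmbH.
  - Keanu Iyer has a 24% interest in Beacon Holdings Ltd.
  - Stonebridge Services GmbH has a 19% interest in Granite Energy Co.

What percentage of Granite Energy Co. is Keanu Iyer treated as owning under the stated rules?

27.33%

By parent–child attribution (R3), Keanu Iyer is treated as also owning Rosa Iyer's interest in Stonebridge Services GmbH, giving 23% + 48% = 71%.
By parent–child attribution (R3), Keanu Iyer is treated as owning Rosa Iyer's 10% interest in Granite Energy Co.
Chain via Beacon Holdings Ltd (R2): 24% × 16% = 3.84% of Granite Energy Co.
Chain via Stonebridge Services GmbH (R2): 71% × 19% = 13.49% of Granite Energy Co.
Direct interest in Granite Energy Co: 10%.
Aggregating (R1): 3.84% + 13.49% + 10% = 27.33%.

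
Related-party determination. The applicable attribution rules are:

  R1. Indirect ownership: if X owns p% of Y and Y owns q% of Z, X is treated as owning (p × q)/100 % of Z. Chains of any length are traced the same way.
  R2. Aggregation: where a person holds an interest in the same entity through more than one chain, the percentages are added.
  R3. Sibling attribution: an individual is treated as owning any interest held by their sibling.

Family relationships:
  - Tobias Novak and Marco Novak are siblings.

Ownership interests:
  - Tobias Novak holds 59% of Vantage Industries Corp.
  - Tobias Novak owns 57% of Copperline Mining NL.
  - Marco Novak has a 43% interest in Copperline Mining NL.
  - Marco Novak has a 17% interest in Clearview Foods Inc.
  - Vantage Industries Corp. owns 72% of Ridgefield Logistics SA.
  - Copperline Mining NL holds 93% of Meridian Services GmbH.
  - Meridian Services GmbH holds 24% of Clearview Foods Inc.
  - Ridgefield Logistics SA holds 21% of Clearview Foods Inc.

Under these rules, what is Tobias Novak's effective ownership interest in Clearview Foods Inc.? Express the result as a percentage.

48.2408%

By sibling attribution (R3), Tobias Novak is treated as also owning Marco Novak's interest in Copperline Mining NL, giving 57% + 43% = 100%.
By sibling attribution (R3), Tobias Novak is treated as owning Marco Novak's 17% interest in Clearview Foods Inc.
Chain via Vantage Industries Corp. → Ridgefield Logistics SA (R1): 59% × 72% × 21% = 8.9208% of Clearview Foods Inc.
Chain via Copperline Mining NL → Meridian Services GmbH (R1): 100% × 93% × 24% = 22.32% of Clearview Foods Inc.
Direct interest in Clearview Foods Inc: 17%.
Aggregating (R2): 8.9208% + 22.32% + 17% = 48.2408%.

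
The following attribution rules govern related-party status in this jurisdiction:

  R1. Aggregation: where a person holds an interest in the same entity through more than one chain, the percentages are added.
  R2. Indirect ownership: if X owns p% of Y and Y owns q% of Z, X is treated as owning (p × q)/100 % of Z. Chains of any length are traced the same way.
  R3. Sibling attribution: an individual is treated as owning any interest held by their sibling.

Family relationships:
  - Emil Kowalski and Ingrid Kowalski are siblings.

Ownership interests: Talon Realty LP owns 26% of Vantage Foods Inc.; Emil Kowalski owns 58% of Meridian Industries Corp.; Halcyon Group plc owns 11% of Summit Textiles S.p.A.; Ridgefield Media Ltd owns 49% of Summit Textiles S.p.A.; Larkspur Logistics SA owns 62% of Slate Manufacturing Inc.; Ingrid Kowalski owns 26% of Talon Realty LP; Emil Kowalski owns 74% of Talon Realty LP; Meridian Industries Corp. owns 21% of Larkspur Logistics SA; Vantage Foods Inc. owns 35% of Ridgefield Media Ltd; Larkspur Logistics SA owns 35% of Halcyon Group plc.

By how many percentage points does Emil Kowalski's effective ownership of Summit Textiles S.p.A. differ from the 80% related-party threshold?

By sibling attribution (R3), Emil Kowalski is treated as also owning Ingrid Kowalski's interest in Talon Realty LP, giving 74% + 26% = 100%.
Chain via Meridian Industries Corp. → Larkspur Logistics SA → Halcyon Group plc (R2): 58% × 21% × 35% × 11% = 0.46893% of Summit Textiles S.p.A.
Chain via Talon Realty LP → Vantage Foods Inc. → Ridgefield Media Ltd (R2): 100% × 26% × 35% × 49% = 4.459% of Summit Textiles S.p.A.
Aggregating (R1): 0.46893% + 4.459% = 4.92793%.
4.92793% falls short of the 80% threshold by 75.07207 percentage points.

75.07207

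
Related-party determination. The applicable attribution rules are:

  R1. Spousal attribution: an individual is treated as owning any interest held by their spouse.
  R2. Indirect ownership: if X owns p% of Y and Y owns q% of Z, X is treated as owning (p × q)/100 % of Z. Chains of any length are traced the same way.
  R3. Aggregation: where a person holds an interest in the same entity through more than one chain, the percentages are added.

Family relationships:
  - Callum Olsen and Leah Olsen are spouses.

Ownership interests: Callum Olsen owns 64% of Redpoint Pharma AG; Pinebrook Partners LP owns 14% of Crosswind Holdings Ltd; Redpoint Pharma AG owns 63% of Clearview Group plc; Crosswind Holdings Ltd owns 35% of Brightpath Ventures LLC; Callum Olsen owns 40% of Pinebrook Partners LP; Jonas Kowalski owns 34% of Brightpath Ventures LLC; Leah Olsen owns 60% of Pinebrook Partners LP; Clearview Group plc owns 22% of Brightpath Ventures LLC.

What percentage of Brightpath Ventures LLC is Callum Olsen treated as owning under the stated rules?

13.7704%

By spousal attribution (R1), Callum Olsen is treated as also owning Leah Olsen's interest in Pinebrook Partners LP, giving 40% + 60% = 100%.
Chain via Pinebrook Partners LP → Crosswind Holdings Ltd (R2): 100% × 14% × 35% = 4.9% of Brightpath Ventures LLC.
Chain via Redpoint Pharma AG → Clearview Group plc (R2): 64% × 63% × 22% = 8.8704% of Brightpath Ventures LLC.
Aggregating (R3): 4.9% + 8.8704% = 13.7704%.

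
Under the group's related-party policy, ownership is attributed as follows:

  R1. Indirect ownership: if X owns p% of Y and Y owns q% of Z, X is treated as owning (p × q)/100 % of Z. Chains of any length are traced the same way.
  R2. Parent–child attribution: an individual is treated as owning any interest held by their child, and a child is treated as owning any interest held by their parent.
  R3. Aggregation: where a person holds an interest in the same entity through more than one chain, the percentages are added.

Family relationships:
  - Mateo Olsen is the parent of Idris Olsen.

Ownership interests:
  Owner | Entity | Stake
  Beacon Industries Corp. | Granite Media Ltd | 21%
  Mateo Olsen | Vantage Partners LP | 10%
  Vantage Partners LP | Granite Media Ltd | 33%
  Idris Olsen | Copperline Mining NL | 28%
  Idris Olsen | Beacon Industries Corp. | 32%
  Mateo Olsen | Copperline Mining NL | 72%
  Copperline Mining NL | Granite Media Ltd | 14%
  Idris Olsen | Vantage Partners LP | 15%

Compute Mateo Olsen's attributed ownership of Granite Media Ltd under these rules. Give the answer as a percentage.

28.97%

By parent–child attribution (R2), Mateo Olsen is treated as also owning Idris Olsen's interest in Vantage Partners LP, giving 10% + 15% = 25%.
By parent–child attribution (R2), Mateo Olsen is treated as also owning Idris Olsen's interest in Copperline Mining NL, giving 72% + 28% = 100%.
By parent–child attribution (R2), Mateo Olsen is treated as owning Idris Olsen's 32% interest in Beacon Industries Corp.
Chain via Vantage Partners LP (R1): 25% × 33% = 8.25% of Granite Media Ltd.
Chain via Copperline Mining NL (R1): 100% × 14% = 14% of Granite Media Ltd.
Chain via Beacon Industries Corp. (R1): 32% × 21% = 6.72% of Granite Media Ltd.
Aggregating (R3): 8.25% + 14% + 6.72% = 28.97%.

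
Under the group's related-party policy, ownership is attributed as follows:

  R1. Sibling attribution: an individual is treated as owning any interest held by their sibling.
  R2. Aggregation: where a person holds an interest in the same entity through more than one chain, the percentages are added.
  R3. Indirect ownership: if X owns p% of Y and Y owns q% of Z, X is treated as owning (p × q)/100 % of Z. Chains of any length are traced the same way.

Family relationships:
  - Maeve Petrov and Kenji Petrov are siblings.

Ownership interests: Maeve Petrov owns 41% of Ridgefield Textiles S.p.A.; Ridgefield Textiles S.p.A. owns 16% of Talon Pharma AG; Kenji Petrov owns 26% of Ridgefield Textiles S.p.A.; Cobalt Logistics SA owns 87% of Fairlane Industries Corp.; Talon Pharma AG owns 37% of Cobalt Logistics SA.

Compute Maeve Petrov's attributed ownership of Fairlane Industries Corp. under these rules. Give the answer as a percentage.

3.450768%

By sibling attribution (R1), Maeve Petrov is treated as also owning Kenji Petrov's interest in Ridgefield Textiles S.p.A, giving 41% + 26% = 67%.
Chain via Ridgefield Textiles S.p.A. → Talon Pharma AG → Cobalt Logistics SA (R3): 67% × 16% × 37% × 87% = 3.450768% of Fairlane Industries Corp.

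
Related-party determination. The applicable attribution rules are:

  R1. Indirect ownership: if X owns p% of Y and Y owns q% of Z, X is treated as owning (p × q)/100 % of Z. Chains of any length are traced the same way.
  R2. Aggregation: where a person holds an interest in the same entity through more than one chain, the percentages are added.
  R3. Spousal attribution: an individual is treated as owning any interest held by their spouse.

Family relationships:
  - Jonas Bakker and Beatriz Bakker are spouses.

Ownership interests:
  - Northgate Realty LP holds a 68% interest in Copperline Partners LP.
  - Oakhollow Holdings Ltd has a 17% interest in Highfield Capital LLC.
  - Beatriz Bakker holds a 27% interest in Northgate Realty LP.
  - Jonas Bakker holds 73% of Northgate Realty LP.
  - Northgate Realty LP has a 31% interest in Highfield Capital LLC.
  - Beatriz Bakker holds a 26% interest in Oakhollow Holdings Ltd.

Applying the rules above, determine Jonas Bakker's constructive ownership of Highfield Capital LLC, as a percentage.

35.42%

By spousal attribution (R3), Jonas Bakker is treated as also owning Beatriz Bakker's interest in Northgate Realty LP, giving 73% + 27% = 100%.
By spousal attribution (R3), Jonas Bakker is treated as owning Beatriz Bakker's 26% interest in Oakhollow Holdings Ltd.
Chain via Northgate Realty LP (R1): 100% × 31% = 31% of Highfield Capital LLC.
Chain via Oakhollow Holdings Ltd (R1): 26% × 17% = 4.42% of Highfield Capital LLC.
Aggregating (R2): 31% + 4.42% = 35.42%.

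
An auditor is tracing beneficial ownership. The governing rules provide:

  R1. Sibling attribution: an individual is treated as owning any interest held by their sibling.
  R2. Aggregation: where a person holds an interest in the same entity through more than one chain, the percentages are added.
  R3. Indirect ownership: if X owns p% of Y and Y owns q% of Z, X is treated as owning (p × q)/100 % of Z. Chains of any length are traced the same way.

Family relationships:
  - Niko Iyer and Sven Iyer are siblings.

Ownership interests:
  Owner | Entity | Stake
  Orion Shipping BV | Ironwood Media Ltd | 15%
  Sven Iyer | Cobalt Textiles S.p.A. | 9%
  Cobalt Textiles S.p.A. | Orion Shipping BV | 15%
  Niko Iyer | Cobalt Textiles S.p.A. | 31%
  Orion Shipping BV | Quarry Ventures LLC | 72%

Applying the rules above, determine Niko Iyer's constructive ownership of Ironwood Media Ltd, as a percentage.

By sibling attribution (R1), Niko Iyer is treated as also owning Sven Iyer's interest in Cobalt Textiles S.p.A, giving 31% + 9% = 40%.
Chain via Cobalt Textiles S.p.A. → Orion Shipping BV (R3): 40% × 15% × 15% = 0.9% of Ironwood Media Ltd.

0.9%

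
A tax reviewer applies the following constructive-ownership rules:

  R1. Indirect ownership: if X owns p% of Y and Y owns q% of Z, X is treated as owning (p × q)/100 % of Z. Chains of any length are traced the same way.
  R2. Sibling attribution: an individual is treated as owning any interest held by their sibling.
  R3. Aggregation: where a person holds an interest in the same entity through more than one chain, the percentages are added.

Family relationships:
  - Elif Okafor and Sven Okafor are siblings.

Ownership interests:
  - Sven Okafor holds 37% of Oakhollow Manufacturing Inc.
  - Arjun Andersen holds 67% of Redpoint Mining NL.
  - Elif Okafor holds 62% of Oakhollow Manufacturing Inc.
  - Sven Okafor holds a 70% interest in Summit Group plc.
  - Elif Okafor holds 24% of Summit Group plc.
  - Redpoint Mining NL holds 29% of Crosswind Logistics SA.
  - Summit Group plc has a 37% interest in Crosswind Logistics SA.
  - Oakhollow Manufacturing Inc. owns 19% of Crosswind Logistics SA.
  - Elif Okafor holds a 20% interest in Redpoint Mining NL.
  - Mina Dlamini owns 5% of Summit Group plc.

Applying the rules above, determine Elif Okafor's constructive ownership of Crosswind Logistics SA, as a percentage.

By sibling attribution (R2), Elif Okafor is treated as also owning Sven Okafor's interest in Oakhollow Manufacturing Inc, giving 62% + 37% = 99%.
By sibling attribution (R2), Elif Okafor is treated as also owning Sven Okafor's interest in Summit Group plc, giving 24% + 70% = 94%.
Chain via Oakhollow Manufacturing Inc. (R1): 99% × 19% = 18.81% of Crosswind Logistics SA.
Chain via Redpoint Mining NL (R1): 20% × 29% = 5.8% of Crosswind Logistics SA.
Chain via Summit Group plc (R1): 94% × 37% = 34.78% of Crosswind Logistics SA.
Aggregating (R3): 18.81% + 5.8% + 34.78% = 59.39%.

59.39%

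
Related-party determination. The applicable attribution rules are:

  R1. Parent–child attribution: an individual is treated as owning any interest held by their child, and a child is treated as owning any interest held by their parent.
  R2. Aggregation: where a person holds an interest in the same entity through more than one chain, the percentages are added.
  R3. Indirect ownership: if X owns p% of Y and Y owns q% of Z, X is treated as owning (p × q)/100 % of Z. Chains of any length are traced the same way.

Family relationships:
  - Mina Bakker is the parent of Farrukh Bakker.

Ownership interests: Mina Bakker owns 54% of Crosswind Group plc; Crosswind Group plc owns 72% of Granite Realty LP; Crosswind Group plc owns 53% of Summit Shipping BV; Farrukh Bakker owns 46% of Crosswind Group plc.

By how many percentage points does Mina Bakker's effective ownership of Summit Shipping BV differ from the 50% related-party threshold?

By parent–child attribution (R1), Mina Bakker is treated as also owning Farrukh Bakker's interest in Crosswind Group plc, giving 54% + 46% = 100%.
Chain via Crosswind Group plc (R3): 100% × 53% = 53% of Summit Shipping BV.
53% exceeds the 50% threshold by 3 percentage points.

3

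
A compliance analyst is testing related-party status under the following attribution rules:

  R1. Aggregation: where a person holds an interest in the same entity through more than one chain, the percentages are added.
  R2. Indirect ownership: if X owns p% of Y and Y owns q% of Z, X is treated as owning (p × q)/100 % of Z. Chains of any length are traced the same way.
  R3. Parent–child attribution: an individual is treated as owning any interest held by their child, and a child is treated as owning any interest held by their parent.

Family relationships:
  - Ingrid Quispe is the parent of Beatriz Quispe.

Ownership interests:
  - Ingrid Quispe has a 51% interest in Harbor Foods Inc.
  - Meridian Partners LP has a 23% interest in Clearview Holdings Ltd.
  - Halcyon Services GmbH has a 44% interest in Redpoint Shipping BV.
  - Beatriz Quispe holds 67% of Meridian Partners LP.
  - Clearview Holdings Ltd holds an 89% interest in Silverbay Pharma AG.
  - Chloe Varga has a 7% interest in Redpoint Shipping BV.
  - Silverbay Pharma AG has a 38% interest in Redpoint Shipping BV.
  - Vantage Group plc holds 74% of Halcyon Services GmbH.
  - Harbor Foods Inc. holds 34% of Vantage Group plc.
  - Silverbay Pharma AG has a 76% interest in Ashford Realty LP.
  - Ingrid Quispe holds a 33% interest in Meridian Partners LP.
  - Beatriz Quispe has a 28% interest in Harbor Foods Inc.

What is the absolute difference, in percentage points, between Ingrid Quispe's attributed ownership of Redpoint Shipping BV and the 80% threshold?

63.475784

By parent–child attribution (R3), Ingrid Quispe is treated as also owning Beatriz Quispe's interest in Harbor Foods Inc, giving 51% + 28% = 79%.
By parent–child attribution (R3), Ingrid Quispe is treated as also owning Beatriz Quispe's interest in Meridian Partners LP, giving 33% + 67% = 100%.
Chain via Harbor Foods Inc. → Vantage Group plc → Halcyon Services GmbH (R2): 79% × 34% × 74% × 44% = 8.745616% of Redpoint Shipping BV.
Chain via Meridian Partners LP → Clearview Holdings Ltd → Silverbay Pharma AG (R2): 100% × 23% × 89% × 38% = 7.7786% of Redpoint Shipping BV.
Aggregating (R1): 8.745616% + 7.7786% = 16.524216%.
16.524216% falls short of the 80% threshold by 63.475784 percentage points.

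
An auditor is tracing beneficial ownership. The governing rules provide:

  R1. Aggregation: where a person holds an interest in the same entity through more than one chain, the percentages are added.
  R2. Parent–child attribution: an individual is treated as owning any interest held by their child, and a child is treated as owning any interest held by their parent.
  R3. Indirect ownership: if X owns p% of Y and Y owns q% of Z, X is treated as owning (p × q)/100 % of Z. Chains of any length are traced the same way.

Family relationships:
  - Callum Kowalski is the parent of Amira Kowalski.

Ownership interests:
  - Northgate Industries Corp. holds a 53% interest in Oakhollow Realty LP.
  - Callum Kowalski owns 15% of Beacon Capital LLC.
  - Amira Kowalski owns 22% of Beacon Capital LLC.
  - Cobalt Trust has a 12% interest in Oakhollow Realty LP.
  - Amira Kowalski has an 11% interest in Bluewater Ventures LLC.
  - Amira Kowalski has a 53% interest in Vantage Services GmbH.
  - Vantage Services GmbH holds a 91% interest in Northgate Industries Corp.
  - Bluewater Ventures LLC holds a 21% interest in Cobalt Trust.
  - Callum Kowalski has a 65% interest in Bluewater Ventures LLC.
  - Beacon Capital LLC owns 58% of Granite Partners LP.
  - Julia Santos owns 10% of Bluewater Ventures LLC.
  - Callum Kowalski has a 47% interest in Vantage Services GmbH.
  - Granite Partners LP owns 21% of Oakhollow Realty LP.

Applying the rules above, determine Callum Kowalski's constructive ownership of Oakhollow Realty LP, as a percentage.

54.6518%

By parent–child attribution (R2), Callum Kowalski is treated as also owning Amira Kowalski's interest in Vantage Services GmbH, giving 47% + 53% = 100%.
By parent–child attribution (R2), Callum Kowalski is treated as also owning Amira Kowalski's interest in Bluewater Ventures LLC, giving 65% + 11% = 76%.
By parent–child attribution (R2), Callum Kowalski is treated as also owning Amira Kowalski's interest in Beacon Capital LLC, giving 15% + 22% = 37%.
Chain via Vantage Services GmbH → Northgate Industries Corp. (R3): 100% × 91% × 53% = 48.23% of Oakhollow Realty LP.
Chain via Bluewater Ventures LLC → Cobalt Trust (R3): 76% × 21% × 12% = 1.9152% of Oakhollow Realty LP.
Chain via Beacon Capital LLC → Granite Partners LP (R3): 37% × 58% × 21% = 4.5066% of Oakhollow Realty LP.
Aggregating (R1): 48.23% + 1.9152% + 4.5066% = 54.6518%.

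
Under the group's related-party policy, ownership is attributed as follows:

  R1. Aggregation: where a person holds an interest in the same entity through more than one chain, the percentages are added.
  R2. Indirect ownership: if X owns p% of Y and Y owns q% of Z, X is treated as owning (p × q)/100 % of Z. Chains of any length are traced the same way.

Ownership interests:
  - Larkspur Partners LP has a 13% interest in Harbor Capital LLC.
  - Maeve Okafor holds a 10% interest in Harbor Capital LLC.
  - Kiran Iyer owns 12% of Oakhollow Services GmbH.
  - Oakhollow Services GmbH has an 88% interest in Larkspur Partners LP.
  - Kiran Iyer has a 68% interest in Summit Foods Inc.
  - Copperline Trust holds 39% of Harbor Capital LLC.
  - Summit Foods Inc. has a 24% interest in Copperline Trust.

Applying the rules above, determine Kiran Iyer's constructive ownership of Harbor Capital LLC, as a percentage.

Chain via Summit Foods Inc. → Copperline Trust (R2): 68% × 24% × 39% = 6.3648% of Harbor Capital LLC.
Chain via Oakhollow Services GmbH → Larkspur Partners LP (R2): 12% × 88% × 13% = 1.3728% of Harbor Capital LLC.
Aggregating (R1): 6.3648% + 1.3728% = 7.7376%.

7.7376%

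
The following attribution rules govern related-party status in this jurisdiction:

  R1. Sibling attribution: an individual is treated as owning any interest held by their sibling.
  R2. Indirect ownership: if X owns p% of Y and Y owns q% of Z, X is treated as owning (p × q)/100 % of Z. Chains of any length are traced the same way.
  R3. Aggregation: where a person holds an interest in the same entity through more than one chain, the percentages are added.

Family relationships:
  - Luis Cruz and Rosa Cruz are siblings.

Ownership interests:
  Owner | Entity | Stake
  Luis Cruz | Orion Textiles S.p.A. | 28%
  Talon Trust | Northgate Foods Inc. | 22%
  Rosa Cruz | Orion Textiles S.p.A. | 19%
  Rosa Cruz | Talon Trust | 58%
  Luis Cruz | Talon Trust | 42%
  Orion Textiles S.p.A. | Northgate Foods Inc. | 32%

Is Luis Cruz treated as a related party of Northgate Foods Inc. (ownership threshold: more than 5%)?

By sibling attribution (R1), Luis Cruz is treated as also owning Rosa Cruz's interest in Talon Trust, giving 42% + 58% = 100%.
By sibling attribution (R1), Luis Cruz is treated as also owning Rosa Cruz's interest in Orion Textiles S.p.A, giving 28% + 19% = 47%.
Chain via Talon Trust (R2): 100% × 22% = 22% of Northgate Foods Inc.
Chain via Orion Textiles S.p.A. (R2): 47% × 32% = 15.04% of Northgate Foods Inc.
Aggregating (R3): 22% + 15.04% = 37.04%.
37.04% exceeds the 5% threshold, so Luis is a related party to Northgate Foods Inc.

Yes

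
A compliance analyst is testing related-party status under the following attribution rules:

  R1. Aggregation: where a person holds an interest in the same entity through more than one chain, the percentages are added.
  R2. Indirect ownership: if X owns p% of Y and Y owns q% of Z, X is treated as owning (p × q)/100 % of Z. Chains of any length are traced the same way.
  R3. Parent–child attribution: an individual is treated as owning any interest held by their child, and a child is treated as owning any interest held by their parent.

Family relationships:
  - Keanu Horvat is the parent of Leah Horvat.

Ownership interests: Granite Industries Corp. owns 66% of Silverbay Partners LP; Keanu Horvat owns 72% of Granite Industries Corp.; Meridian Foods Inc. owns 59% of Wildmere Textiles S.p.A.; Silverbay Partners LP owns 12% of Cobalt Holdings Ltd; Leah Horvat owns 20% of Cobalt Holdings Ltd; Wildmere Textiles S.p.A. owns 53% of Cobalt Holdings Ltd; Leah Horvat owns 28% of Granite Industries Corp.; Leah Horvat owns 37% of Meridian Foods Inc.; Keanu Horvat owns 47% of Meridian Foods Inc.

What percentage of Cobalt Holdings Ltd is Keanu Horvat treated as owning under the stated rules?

By parent–child attribution (R3), Keanu Horvat is treated as also owning Leah Horvat's interest in Granite Industries Corp, giving 72% + 28% = 100%.
By parent–child attribution (R3), Keanu Horvat is treated as also owning Leah Horvat's interest in Meridian Foods Inc, giving 47% + 37% = 84%.
By parent–child attribution (R3), Keanu Horvat is treated as owning Leah Horvat's 20% interest in Cobalt Holdings Ltd.
Chain via Granite Industries Corp. → Silverbay Partners LP (R2): 100% × 66% × 12% = 7.92% of Cobalt Holdings Ltd.
Chain via Meridian Foods Inc. → Wildmere Textiles S.p.A. (R2): 84% × 59% × 53% = 26.2668% of Cobalt Holdings Ltd.
Direct interest in Cobalt Holdings Ltd: 20%.
Aggregating (R1): 7.92% + 26.2668% + 20% = 54.1868%.

54.1868%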